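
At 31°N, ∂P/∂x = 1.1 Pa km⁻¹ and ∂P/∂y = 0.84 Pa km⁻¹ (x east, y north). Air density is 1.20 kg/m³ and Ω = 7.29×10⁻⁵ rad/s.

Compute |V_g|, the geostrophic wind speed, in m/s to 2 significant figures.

Coriolis parameter at 31°N:
f = 2Ω sin φ = 2 × 7.29×10⁻⁵ × sin 31° = 7.51×10⁻⁵ s⁻¹
Component geostrophic relations (x east, y north):
u_g = −(1/(fρ)) ∂P/∂y,  v_g = (1/(fρ)) ∂P/∂x
u_g = −(0.84×10⁻³)/(7.51×10⁻⁵ × 1.20) = −9.32 m/s;  v_g = (1.1×10⁻³)/(7.51×10⁻⁵ × 1.20) = 12.2 m/s
|V_g| = √(u_g² + v_g²) = 15.4 m/s

15 m/s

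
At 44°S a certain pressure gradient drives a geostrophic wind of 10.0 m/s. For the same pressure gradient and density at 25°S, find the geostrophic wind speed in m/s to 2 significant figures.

With the same pressure gradient and density, V_g ∝ 1/f ∝ 1/sin φ.
V₂ = V₁ · sin φ₁ / sin φ₂ = 10.0 × sin 44° / sin 25°
V₂ = 10.0 × 0.6947/0.4226 = 16 m/s

16 m/s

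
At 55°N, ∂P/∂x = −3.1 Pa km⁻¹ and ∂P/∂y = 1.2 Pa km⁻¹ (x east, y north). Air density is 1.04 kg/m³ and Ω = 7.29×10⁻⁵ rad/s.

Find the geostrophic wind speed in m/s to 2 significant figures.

Coriolis parameter at 55°N:
f = 2Ω sin φ = 2 × 7.29×10⁻⁵ × sin 55° = 1.19×10⁻⁴ s⁻¹
Component geostrophic relations (x east, y north):
u_g = −(1/(fρ)) ∂P/∂y,  v_g = (1/(fρ)) ∂P/∂x
u_g = −(1.2×10⁻³)/(1.19×10⁻⁴ × 1.04) = −9.66 m/s;  v_g = (−3.1×10⁻³)/(1.19×10⁻⁴ × 1.04) = −25.0 m/s
|V_g| = √(u_g² + v_g²) = 26.8 m/s

27 m/s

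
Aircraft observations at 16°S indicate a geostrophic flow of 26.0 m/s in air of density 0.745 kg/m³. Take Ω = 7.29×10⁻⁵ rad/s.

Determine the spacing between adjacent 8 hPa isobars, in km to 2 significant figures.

1000 km

Coriolis parameter at 16°S:
f = 2Ω sin φ = 2 × 7.29×10⁻⁵ × sin 16° = 4.02×10⁻⁵ s⁻¹
Geostrophic balance rearranged: |∂P/∂n| = f ρ V_g
|∂P/∂n| = 4.02×10⁻⁵ × 0.745 × 26.0 = 7.78×10⁻⁴ Pa/m
Isobar spacing: Δn = ΔP/|∂P/∂n| = 800 Pa / 7.78×10⁻⁴ Pa/m = 1027696 m ≈ 1000 km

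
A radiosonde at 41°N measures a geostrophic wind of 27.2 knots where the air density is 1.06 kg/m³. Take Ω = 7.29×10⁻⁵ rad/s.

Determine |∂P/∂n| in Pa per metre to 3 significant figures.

1.42×10⁻³ Pa/m

Coriolis parameter at 41°N:
f = 2Ω sin φ = 2 × 7.29×10⁻⁵ × sin 41° = 9.57×10⁻⁵ s⁻¹
Wind speed in SI: 27.2 knots = 14.0 m/s
Geostrophic balance rearranged: |∂P/∂n| = f ρ V_g
|∂P/∂n| = 9.57×10⁻⁵ × 1.06 × 14.0 = 1.42×10⁻³ Pa/m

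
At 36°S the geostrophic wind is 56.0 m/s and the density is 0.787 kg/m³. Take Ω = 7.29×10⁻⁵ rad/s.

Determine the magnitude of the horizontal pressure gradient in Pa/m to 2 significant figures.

3.8×10⁻³ Pa/m

Coriolis parameter at 36°S:
f = 2Ω sin φ = 2 × 7.29×10⁻⁵ × sin 36° = 8.57×10⁻⁵ s⁻¹
Geostrophic balance rearranged: |∂P/∂n| = f ρ V_g
|∂P/∂n| = 8.57×10⁻⁵ × 0.787 × 56.0 = 3.78×10⁻³ Pa/m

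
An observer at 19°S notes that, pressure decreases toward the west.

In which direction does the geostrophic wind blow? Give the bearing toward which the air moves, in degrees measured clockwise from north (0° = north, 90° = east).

The pressure-gradient force points toward the west (bearing 270°).
Geostrophic balance: in the Southern Hemisphere the Coriolis force deflects motion to the left, so the geostrophic wind blows 90° to the left of the pressure-gradient force (low pressure on the right).
Rotating 270° by 90° counterclockwise gives 180° — the wind blows toward the south.

180°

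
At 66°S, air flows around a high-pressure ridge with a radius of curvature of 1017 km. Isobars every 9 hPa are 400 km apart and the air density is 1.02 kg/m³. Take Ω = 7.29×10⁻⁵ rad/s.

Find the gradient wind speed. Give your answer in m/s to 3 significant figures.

Coriolis parameter at 66°S:
f = 2Ω sin φ = 2 × 7.29×10⁻⁵ × sin 66° = 1.33×10⁻⁴ s⁻¹
Pressure gradient: |∂P/∂n| = 900 Pa / 400000 m = 2.25×10⁻³ Pa/m
Geostrophic speed: V_g = |∂P/∂n|/(fρ) = 2.25×10⁻³/(1.33×10⁻⁴ × 1.02) = 16.6 m/s
Around a high, pressure-gradient force acts outward with centrifugal, so Coriolis balances both:
fV = (1/ρ)|∂P/∂n| + V²/R  →  V² − fR·V + fR·V_g = 0
With fR = 1.33×10⁻⁴ × 1017×10³ m = 135 m/s:
V = [fR − √((fR)² − 4 fR V_g)]/2 = [135 − √(135² − 4×135×16.6)]/2 = 19.3 m/s
Supergeostrophic (V > V_g = 16.6 m/s), as expected around a high.

19.3 m/s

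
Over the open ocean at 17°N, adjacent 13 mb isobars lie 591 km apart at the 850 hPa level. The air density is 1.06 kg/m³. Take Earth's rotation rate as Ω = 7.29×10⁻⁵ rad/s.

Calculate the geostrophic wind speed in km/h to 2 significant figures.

180 km/h

Coriolis parameter at 17°N:
f = 2Ω sin φ = 2 × 7.29×10⁻⁵ × sin 17° = 4.26×10⁻⁵ s⁻¹
Pressure gradient: |∂P/∂n| = 1300 Pa / 591000 m = 2.20×10⁻³ Pa/m
Geostrophic balance (pressure-gradient force = Coriolis force):
V_g = (1/(fρ)) |∂P/∂n| = 2.20×10⁻³ / (4.26×10⁻⁵ × 1.06) = 48.7 m/s
Converting: 48.7 m/s × 3.6 = 180 km/h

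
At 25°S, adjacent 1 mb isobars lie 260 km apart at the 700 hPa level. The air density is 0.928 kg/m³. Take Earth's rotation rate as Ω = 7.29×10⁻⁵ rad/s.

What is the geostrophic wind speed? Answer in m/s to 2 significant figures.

Coriolis parameter at 25°S:
f = 2Ω sin φ = 2 × 7.29×10⁻⁵ × sin 25° = 6.16×10⁻⁵ s⁻¹
Pressure gradient: |∂P/∂n| = 100 Pa / 260000 m = 3.85×10⁻⁴ Pa/m
Geostrophic balance (pressure-gradient force = Coriolis force):
V_g = (1/(fρ)) |∂P/∂n| = 3.85×10⁻⁴ / (6.16×10⁻⁵ × 0.928) = 6.73 m/s

6.7 m/s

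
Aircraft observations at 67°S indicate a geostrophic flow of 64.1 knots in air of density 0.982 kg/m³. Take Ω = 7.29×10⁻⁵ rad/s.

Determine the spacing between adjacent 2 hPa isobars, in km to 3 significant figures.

46.0 km

Coriolis parameter at 67°S:
f = 2Ω sin φ = 2 × 7.29×10⁻⁵ × sin 67° = 1.34×10⁻⁴ s⁻¹
Wind speed in SI: 64.1 knots = 33.0 m/s
Geostrophic balance rearranged: |∂P/∂n| = f ρ V_g
|∂P/∂n| = 1.34×10⁻⁴ × 0.982 × 33.0 = 4.35×10⁻³ Pa/m
Isobar spacing: Δn = ΔP/|∂P/∂n| = 200 Pa / 4.35×10⁻³ Pa/m = 46019 m ≈ 46.0 km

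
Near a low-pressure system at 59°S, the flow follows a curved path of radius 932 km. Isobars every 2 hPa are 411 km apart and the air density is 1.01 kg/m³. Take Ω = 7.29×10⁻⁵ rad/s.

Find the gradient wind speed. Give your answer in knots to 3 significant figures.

Coriolis parameter at 59°S:
f = 2Ω sin φ = 2 × 7.29×10⁻⁵ × sin 59° = 1.25×10⁻⁴ s⁻¹
Pressure gradient: |∂P/∂n| = 200 Pa / 411000 m = 4.87×10⁻⁴ Pa/m
Geostrophic speed: V_g = |∂P/∂n|/(fρ) = 4.87×10⁻⁴/(1.25×10⁻⁴ × 1.01) = 3.86 m/s
Around a low, centrifugal force acts outward with Coriolis, so pressure-gradient force balances both:
(1/ρ)|∂P/∂n| = fV + V²/R  →  V² + fR·V − fR·V_g = 0
With fR = 1.25×10⁻⁴ × 932×10³ m = 116 m/s:
V = [−fR + √((fR)² + 4 fR V_g)]/2 = [−116 + √(116² + 4×116×3.86)]/2 = 3.74 m/s
Subgeostrophic (V < V_g = 3.86 m/s), as expected around a low.
Converting: 3.74 m/s × 1.944 = 7.26 knots

7.26 knots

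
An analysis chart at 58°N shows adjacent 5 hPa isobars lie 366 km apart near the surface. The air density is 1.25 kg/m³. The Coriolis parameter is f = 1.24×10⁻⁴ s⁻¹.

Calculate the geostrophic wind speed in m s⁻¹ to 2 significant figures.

Pressure gradient: |∂P/∂n| = 500 Pa / 366000 m = 1.37×10⁻³ Pa/m
Geostrophic balance (pressure-gradient force = Coriolis force):
V_g = (1/(fρ)) |∂P/∂n| = 1.37×10⁻³ / (1.24×10⁻⁴ × 1.25) = 8.81 m/s

8.8 m s⁻¹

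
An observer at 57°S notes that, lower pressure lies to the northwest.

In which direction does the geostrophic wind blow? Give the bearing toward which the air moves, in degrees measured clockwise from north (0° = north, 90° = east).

225°

The pressure-gradient force points toward the northwest (bearing 315°).
Geostrophic balance: in the Southern Hemisphere the Coriolis force deflects motion to the left, so the geostrophic wind blows 90° to the left of the pressure-gradient force (low pressure on the right).
Rotating 315° by 90° counterclockwise gives 225° — the wind blows toward the southwest.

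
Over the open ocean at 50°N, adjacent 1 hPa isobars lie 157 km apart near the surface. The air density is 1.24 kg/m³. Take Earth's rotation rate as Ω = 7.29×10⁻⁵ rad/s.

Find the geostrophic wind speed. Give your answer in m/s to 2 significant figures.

Coriolis parameter at 50°N:
f = 2Ω sin φ = 2 × 7.29×10⁻⁵ × sin 50° = 1.12×10⁻⁴ s⁻¹
Pressure gradient: |∂P/∂n| = 100 Pa / 157000 m = 6.37×10⁻⁴ Pa/m
Geostrophic balance (pressure-gradient force = Coriolis force):
V_g = (1/(fρ)) |∂P/∂n| = 6.37×10⁻⁴ / (1.12×10⁻⁴ × 1.24) = 4.60 m/s

4.6 m/s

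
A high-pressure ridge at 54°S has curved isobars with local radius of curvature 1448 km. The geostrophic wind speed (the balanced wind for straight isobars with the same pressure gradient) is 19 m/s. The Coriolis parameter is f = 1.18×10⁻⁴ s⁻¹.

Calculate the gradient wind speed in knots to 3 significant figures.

Around a high, pressure-gradient force acts outward with centrifugal, so Coriolis balances both:
fV = (1/ρ)|∂P/∂n| + V²/R  →  V² − fR·V + fR·V_g = 0
With fR = 1.18×10⁻⁴ × 1448×10³ m = 171 m/s:
V = [fR − √((fR)² − 4 fR V_g)]/2 = [171 − √(171² − 4×171×19)]/2 = 21.8 m/s
Supergeostrophic (V > V_g = 19 m/s), as expected around a high.
Converting: 21.8 m/s × 1.944 = 42.3 knots

42.3 knots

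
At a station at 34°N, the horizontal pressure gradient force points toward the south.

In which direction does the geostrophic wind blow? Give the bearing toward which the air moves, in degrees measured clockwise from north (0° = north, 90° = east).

270°

The pressure-gradient force points toward the south (bearing 180°).
Geostrophic balance: in the Northern Hemisphere the Coriolis force deflects motion to the right, so the geostrophic wind blows 90° to the right of the pressure-gradient force (low pressure on the left).
Rotating 180° by 90° clockwise gives 270° — the wind blows toward the west.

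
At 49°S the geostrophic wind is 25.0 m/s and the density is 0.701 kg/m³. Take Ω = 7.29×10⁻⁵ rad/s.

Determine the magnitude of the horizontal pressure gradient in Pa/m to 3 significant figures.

1.93×10⁻³ Pa/m

Coriolis parameter at 49°S:
f = 2Ω sin φ = 2 × 7.29×10⁻⁵ × sin 49° = 1.10×10⁻⁴ s⁻¹
Geostrophic balance rearranged: |∂P/∂n| = f ρ V_g
|∂P/∂n| = 1.10×10⁻⁴ × 0.701 × 25.0 = 1.93×10⁻³ Pa/m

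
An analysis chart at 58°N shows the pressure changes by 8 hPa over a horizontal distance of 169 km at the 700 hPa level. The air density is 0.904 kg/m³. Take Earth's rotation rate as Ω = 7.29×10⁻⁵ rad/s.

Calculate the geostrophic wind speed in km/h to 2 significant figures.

Coriolis parameter at 58°N:
f = 2Ω sin φ = 2 × 7.29×10⁻⁵ × sin 58° = 1.24×10⁻⁴ s⁻¹
Pressure gradient: |∂P/∂n| = 800 Pa / 169000 m = 4.73×10⁻³ Pa/m
Geostrophic balance (pressure-gradient force = Coriolis force):
V_g = (1/(fρ)) |∂P/∂n| = 4.73×10⁻³ / (1.24×10⁻⁴ × 0.904) = 42.4 m/s
Converting: 42.4 m/s × 3.6 = 150 km/h

150 km/h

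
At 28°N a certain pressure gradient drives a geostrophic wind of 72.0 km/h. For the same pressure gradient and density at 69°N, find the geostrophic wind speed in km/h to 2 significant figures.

36 km/h

With the same pressure gradient and density, V_g ∝ 1/f ∝ 1/sin φ.
V₂ = V₁ · sin φ₁ / sin φ₂ = 72.0 × sin 28° / sin 69°
V₂ = 72.0 × 0.4695/0.9336 = 36 km/h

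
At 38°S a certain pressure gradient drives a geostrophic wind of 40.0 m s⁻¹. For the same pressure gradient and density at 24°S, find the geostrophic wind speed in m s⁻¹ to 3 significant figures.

60.5 m s⁻¹

With the same pressure gradient and density, V_g ∝ 1/f ∝ 1/sin φ.
V₂ = V₁ · sin φ₁ / sin φ₂ = 40.0 × sin 38° / sin 24°
V₂ = 40.0 × 0.6157/0.4067 = 60.5 m s⁻¹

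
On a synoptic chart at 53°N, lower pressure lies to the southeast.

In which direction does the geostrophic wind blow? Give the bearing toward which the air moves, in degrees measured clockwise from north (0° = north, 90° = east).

225°

The pressure-gradient force points toward the southeast (bearing 135°).
Geostrophic balance: in the Northern Hemisphere the Coriolis force deflects motion to the right, so the geostrophic wind blows 90° to the right of the pressure-gradient force (low pressure on the left).
Rotating 135° by 90° clockwise gives 225° — the wind blows toward the southwest.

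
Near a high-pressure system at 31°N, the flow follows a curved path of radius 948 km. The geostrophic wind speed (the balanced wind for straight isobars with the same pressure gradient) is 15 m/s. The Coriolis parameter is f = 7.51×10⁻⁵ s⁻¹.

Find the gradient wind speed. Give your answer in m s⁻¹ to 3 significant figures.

21.5 m s⁻¹

Around a high, pressure-gradient force acts outward with centrifugal, so Coriolis balances both:
fV = (1/ρ)|∂P/∂n| + V²/R  →  V² − fR·V + fR·V_g = 0
With fR = 7.51×10⁻⁵ × 948×10³ m = 71.2 m/s:
V = [fR − √((fR)² − 4 fR V_g)]/2 = [71.2 − √(71.2² − 4×71.2×15)]/2 = 21.5 m/s
Supergeostrophic (V > V_g = 15 m/s), as expected around a high.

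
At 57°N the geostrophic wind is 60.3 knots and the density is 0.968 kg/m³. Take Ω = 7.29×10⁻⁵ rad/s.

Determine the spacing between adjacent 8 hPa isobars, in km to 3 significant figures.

218 km

Coriolis parameter at 57°N:
f = 2Ω sin φ = 2 × 7.29×10⁻⁵ × sin 57° = 1.22×10⁻⁴ s⁻¹
Wind speed in SI: 60.3 knots = 31.0 m/s
Geostrophic balance rearranged: |∂P/∂n| = f ρ V_g
|∂P/∂n| = 1.22×10⁻⁴ × 0.968 × 31.0 = 3.67×10⁻³ Pa/m
Isobar spacing: Δn = ΔP/|∂P/∂n| = 800 Pa / 3.67×10⁻³ Pa/m = 217876 m ≈ 218 km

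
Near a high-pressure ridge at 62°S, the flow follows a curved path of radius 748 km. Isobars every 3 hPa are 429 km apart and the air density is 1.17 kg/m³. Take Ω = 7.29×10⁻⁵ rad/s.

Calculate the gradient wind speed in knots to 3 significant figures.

Coriolis parameter at 62°S:
f = 2Ω sin φ = 2 × 7.29×10⁻⁵ × sin 62° = 1.29×10⁻⁴ s⁻¹
Pressure gradient: |∂P/∂n| = 300 Pa / 429000 m = 6.99×10⁻⁴ Pa/m
Geostrophic speed: V_g = |∂P/∂n|/(fρ) = 6.99×10⁻⁴/(1.29×10⁻⁴ × 1.17) = 4.64 m/s
Around a high, pressure-gradient force acts outward with centrifugal, so Coriolis balances both:
fV = (1/ρ)|∂P/∂n| + V²/R  →  V² − fR·V + fR·V_g = 0
With fR = 1.29×10⁻⁴ × 748×10³ m = 96.3 m/s:
V = [fR − √((fR)² − 4 fR V_g)]/2 = [96.3 − √(96.3² − 4×96.3×4.64)]/2 = 4.89 m/s
Supergeostrophic (V > V_g = 4.64 m/s), as expected around a high.
Converting: 4.89 m/s × 1.944 = 9.51 knots

9.51 knots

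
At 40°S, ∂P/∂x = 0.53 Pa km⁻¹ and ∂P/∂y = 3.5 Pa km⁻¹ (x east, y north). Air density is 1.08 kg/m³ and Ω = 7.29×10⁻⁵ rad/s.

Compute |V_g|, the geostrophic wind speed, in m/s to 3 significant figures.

Coriolis parameter at 40°S:
f = 2Ω sin φ = 2 × 7.29×10⁻⁵ × sin 40° = 9.37×10⁻⁵ s⁻¹
In the Southern Hemisphere f is negative: f = −9.37×10⁻⁵ s⁻¹.
Component geostrophic relations (x east, y north):
u_g = −(1/(fρ)) ∂P/∂y,  v_g = (1/(fρ)) ∂P/∂x
u_g = −(3.5×10⁻³)/(−9.37×10⁻⁵ × 1.08) = 34.6 m/s;  v_g = (0.53×10⁻³)/(−9.37×10⁻⁵ × 1.08) = −5.24 m/s
|V_g| = √(u_g² + v_g²) = 35.0 m/s

35.0 m/s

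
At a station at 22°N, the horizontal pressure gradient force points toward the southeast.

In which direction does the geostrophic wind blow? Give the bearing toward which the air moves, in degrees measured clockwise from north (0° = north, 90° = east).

The pressure-gradient force points toward the southeast (bearing 135°).
Geostrophic balance: in the Northern Hemisphere the Coriolis force deflects motion to the right, so the geostrophic wind blows 90° to the right of the pressure-gradient force (low pressure on the left).
Rotating 135° by 90° clockwise gives 225° — the wind blows toward the southwest.

225°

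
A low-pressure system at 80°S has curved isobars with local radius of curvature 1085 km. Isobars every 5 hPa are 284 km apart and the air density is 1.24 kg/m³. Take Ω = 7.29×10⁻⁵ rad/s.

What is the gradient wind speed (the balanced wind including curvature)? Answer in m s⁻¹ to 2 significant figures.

9.3 m s⁻¹

Coriolis parameter at 80°S:
f = 2Ω sin φ = 2 × 7.29×10⁻⁵ × sin 80° = 1.44×10⁻⁴ s⁻¹
Pressure gradient: |∂P/∂n| = 500 Pa / 284000 m = 1.76×10⁻³ Pa/m
Geostrophic speed: V_g = |∂P/∂n|/(fρ) = 1.76×10⁻³/(1.44×10⁻⁴ × 1.24) = 9.89 m/s
Around a low, centrifugal force acts outward with Coriolis, so pressure-gradient force balances both:
(1/ρ)|∂P/∂n| = fV + V²/R  →  V² + fR·V − fR·V_g = 0
With fR = 1.44×10⁻⁴ × 1085×10³ m = 156 m/s:
V = [−fR + √((fR)² + 4 fR V_g)]/2 = [−156 + √(156² + 4×156×9.89)]/2 = 9.33 m/s
Subgeostrophic (V < V_g = 9.89 m/s), as expected around a low.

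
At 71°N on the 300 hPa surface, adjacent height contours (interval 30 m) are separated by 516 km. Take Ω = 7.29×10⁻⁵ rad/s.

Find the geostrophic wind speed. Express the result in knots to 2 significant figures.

8.0 knots

Coriolis parameter at 71°N:
f = 2Ω sin φ = 2 × 7.29×10⁻⁵ × sin 71° = 1.38×10⁻⁴ s⁻¹
Height gradient: |∂Z/∂n| = 30 m / 516000 m = 5.81×10⁻⁵
On a pressure surface, geostrophic balance gives V_g = (g/f)|∂Z/∂n|:
V_g = 9.81 × 5.81×10⁻⁵ / 1.38×10⁻⁴ = 4.14 m/s
Converting: 4.14 m/s × 1.944 = 8.0 knots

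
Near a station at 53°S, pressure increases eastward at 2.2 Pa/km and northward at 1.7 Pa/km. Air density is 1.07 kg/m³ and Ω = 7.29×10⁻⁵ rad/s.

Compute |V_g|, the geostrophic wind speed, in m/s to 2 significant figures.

22 m/s

Coriolis parameter at 53°S:
f = 2Ω sin φ = 2 × 7.29×10⁻⁵ × sin 53° = 1.16×10⁻⁴ s⁻¹
In the Southern Hemisphere f is negative: f = −1.16×10⁻⁴ s⁻¹.
Component geostrophic relations (x east, y north):
u_g = −(1/(fρ)) ∂P/∂y,  v_g = (1/(fρ)) ∂P/∂x
u_g = −(1.7×10⁻³)/(−1.16×10⁻⁴ × 1.07) = 13.6 m/s;  v_g = (2.2×10⁻³)/(−1.16×10⁻⁴ × 1.07) = −17.7 m/s
|V_g| = √(u_g² + v_g²) = 22.3 m/s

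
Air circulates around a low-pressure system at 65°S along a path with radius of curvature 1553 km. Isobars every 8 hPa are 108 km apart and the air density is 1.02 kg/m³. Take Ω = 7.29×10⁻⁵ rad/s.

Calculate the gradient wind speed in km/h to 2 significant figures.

160 km/h

Coriolis parameter at 65°S:
f = 2Ω sin φ = 2 × 7.29×10⁻⁵ × sin 65° = 1.32×10⁻⁴ s⁻¹
Pressure gradient: |∂P/∂n| = 800 Pa / 108000 m = 7.41×10⁻³ Pa/m
Geostrophic speed: V_g = |∂P/∂n|/(fρ) = 7.41×10⁻³/(1.32×10⁻⁴ × 1.02) = 55.0 m/s
Around a low, centrifugal force acts outward with Coriolis, so pressure-gradient force balances both:
(1/ρ)|∂P/∂n| = fV + V²/R  →  V² + fR·V − fR·V_g = 0
With fR = 1.32×10⁻⁴ × 1553×10³ m = 205 m/s:
V = [−fR + √((fR)² + 4 fR V_g)]/2 = [−205 + √(205² + 4×205×55)]/2 = 45.1 m/s
Subgeostrophic (V < V_g = 55 m/s), as expected around a low.
Converting: 45.1 m/s × 3.6 = 160 km/h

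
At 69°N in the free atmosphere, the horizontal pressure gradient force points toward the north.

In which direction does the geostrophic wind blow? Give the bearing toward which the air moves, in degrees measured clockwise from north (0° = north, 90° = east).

090°

The pressure-gradient force points toward the north (bearing 000°).
Geostrophic balance: in the Northern Hemisphere the Coriolis force deflects motion to the right, so the geostrophic wind blows 90° to the right of the pressure-gradient force (low pressure on the left).
Rotating 000° by 90° clockwise gives 090° — the wind blows toward the east.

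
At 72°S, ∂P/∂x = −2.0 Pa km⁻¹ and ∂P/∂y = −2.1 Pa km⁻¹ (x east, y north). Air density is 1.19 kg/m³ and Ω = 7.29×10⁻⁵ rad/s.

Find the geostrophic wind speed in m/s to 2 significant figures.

18 m/s

Coriolis parameter at 72°S:
f = 2Ω sin φ = 2 × 7.29×10⁻⁵ × sin 72° = 1.39×10⁻⁴ s⁻¹
In the Southern Hemisphere f is negative: f = −1.39×10⁻⁴ s⁻¹.
Component geostrophic relations (x east, y north):
u_g = −(1/(fρ)) ∂P/∂y,  v_g = (1/(fρ)) ∂P/∂x
u_g = −(−2.1×10⁻³)/(−1.39×10⁻⁴ × 1.19) = −12.7 m/s;  v_g = (−2.0×10⁻³)/(−1.39×10⁻⁴ × 1.19) = 12.1 m/s
|V_g| = √(u_g² + v_g²) = 17.6 m/s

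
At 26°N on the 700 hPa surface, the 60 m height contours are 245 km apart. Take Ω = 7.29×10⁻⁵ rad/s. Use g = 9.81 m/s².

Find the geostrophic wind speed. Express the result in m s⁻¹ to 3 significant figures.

37.6 m s⁻¹

Coriolis parameter at 26°N:
f = 2Ω sin φ = 2 × 7.29×10⁻⁵ × sin 26° = 6.39×10⁻⁵ s⁻¹
Height gradient: |∂Z/∂n| = 60 m / 245000 m = 2.45×10⁻⁴
On a pressure surface, geostrophic balance gives V_g = (g/f)|∂Z/∂n|:
V_g = 9.81 × 2.45×10⁻⁴ / 6.39×10⁻⁵ = 37.6 m/s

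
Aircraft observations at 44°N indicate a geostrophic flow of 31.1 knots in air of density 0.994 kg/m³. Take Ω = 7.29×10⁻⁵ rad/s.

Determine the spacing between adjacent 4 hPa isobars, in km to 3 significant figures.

Coriolis parameter at 44°N:
f = 2Ω sin φ = 2 × 7.29×10⁻⁵ × sin 44° = 1.01×10⁻⁴ s⁻¹
Wind speed in SI: 31.1 knots = 16.0 m/s
Geostrophic balance rearranged: |∂P/∂n| = f ρ V_g
|∂P/∂n| = 1.01×10⁻⁴ × 0.994 × 16.0 = 1.61×10⁻³ Pa/m
Isobar spacing: Δn = ΔP/|∂P/∂n| = 400 Pa / 1.61×10⁻³ Pa/m = 248340 m ≈ 248 km

248 km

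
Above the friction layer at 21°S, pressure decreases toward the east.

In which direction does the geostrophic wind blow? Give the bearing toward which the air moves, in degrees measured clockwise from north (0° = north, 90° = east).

The pressure-gradient force points toward the east (bearing 090°).
Geostrophic balance: in the Southern Hemisphere the Coriolis force deflects motion to the left, so the geostrophic wind blows 90° to the left of the pressure-gradient force (low pressure on the right).
Rotating 090° by 90° counterclockwise gives 000° — the wind blows toward the north.

000°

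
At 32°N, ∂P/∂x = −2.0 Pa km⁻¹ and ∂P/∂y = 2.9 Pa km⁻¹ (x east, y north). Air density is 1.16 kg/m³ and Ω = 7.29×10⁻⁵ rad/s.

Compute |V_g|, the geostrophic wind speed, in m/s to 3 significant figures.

Coriolis parameter at 32°N:
f = 2Ω sin φ = 2 × 7.29×10⁻⁵ × sin 32° = 7.73×10⁻⁵ s⁻¹
Component geostrophic relations (x east, y north):
u_g = −(1/(fρ)) ∂P/∂y,  v_g = (1/(fρ)) ∂P/∂x
u_g = −(2.9×10⁻³)/(7.73×10⁻⁵ × 1.16) = −32.4 m/s;  v_g = (−2.0×10⁻³)/(7.73×10⁻⁵ × 1.16) = −22.3 m/s
|V_g| = √(u_g² + v_g²) = 39.3 m/s

39.3 m/s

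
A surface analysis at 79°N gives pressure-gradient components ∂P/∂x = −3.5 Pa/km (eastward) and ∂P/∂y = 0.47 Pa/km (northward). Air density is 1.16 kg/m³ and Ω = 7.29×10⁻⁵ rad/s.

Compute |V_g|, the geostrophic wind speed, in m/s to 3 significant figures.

Coriolis parameter at 79°N:
f = 2Ω sin φ = 2 × 7.29×10⁻⁵ × sin 79° = 1.43×10⁻⁴ s⁻¹
Component geostrophic relations (x east, y north):
u_g = −(1/(fρ)) ∂P/∂y,  v_g = (1/(fρ)) ∂P/∂x
u_g = −(0.47×10⁻³)/(1.43×10⁻⁴ × 1.16) = −2.83 m/s;  v_g = (−3.5×10⁻³)/(1.43×10⁻⁴ × 1.16) = −21.1 m/s
|V_g| = √(u_g² + v_g²) = 21.3 m/s

21.3 m/s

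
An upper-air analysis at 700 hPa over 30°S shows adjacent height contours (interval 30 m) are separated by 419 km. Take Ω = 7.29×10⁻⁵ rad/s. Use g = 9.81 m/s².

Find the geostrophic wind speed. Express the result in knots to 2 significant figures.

Coriolis parameter at 30°S:
f = 2Ω sin φ = 2 × 7.29×10⁻⁵ × sin 30° = 7.29×10⁻⁵ s⁻¹
Height gradient: |∂Z/∂n| = 30 m / 419000 m = 7.16×10⁻⁵
On a pressure surface, geostrophic balance gives V_g = (g/f)|∂Z/∂n|:
V_g = 9.81 × 7.16×10⁻⁵ / 7.29×10⁻⁵ = 9.63 m/s
Converting: 9.63 m/s × 1.944 = 19 knots

19 knots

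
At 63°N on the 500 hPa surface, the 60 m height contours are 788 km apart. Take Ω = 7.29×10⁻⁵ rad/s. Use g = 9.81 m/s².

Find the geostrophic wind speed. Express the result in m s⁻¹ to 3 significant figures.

5.75 m s⁻¹

Coriolis parameter at 63°N:
f = 2Ω sin φ = 2 × 7.29×10⁻⁵ × sin 63° = 1.30×10⁻⁴ s⁻¹
Height gradient: |∂Z/∂n| = 60 m / 788000 m = 7.61×10⁻⁵
On a pressure surface, geostrophic balance gives V_g = (g/f)|∂Z/∂n|:
V_g = 9.81 × 7.61×10⁻⁵ / 1.30×10⁻⁴ = 5.75 m/s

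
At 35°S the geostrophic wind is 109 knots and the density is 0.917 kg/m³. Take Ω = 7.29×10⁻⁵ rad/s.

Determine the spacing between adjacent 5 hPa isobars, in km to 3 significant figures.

116 km

Coriolis parameter at 35°S:
f = 2Ω sin φ = 2 × 7.29×10⁻⁵ × sin 35° = 8.36×10⁻⁵ s⁻¹
Wind speed in SI: 109 knots = 56.1 m/s
Geostrophic balance rearranged: |∂P/∂n| = f ρ V_g
|∂P/∂n| = 8.36×10⁻⁵ × 0.917 × 56.1 = 4.30×10⁻³ Pa/m
Isobar spacing: Δn = ΔP/|∂P/∂n| = 500 Pa / 4.30×10⁻³ Pa/m = 116275 m ≈ 116 km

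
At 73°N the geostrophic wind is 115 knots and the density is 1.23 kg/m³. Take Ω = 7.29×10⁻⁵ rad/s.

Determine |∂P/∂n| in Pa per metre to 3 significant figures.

1.01×10⁻² Pa/m

Coriolis parameter at 73°N:
f = 2Ω sin φ = 2 × 7.29×10⁻⁵ × sin 73° = 1.39×10⁻⁴ s⁻¹
Wind speed in SI: 115 knots = 59.2 m/s
Geostrophic balance rearranged: |∂P/∂n| = f ρ V_g
|∂P/∂n| = 1.39×10⁻⁴ × 1.23 × 59.2 = 1.01×10⁻² Pa/m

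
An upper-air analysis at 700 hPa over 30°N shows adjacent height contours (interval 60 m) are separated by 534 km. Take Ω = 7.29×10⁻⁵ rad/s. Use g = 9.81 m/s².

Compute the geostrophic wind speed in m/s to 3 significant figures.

15.1 m/s

Coriolis parameter at 30°N:
f = 2Ω sin φ = 2 × 7.29×10⁻⁵ × sin 30° = 7.29×10⁻⁵ s⁻¹
Height gradient: |∂Z/∂n| = 60 m / 534000 m = 1.12×10⁻⁴
On a pressure surface, geostrophic balance gives V_g = (g/f)|∂Z/∂n|:
V_g = 9.81 × 1.12×10⁻⁴ / 7.29×10⁻⁵ = 15.1 m/s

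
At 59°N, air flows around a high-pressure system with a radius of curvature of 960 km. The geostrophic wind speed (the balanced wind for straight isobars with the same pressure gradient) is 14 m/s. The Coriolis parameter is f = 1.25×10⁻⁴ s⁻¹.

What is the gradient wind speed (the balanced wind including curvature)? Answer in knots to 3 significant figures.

Around a high, pressure-gradient force acts outward with centrifugal, so Coriolis balances both:
fV = (1/ρ)|∂P/∂n| + V²/R  →  V² − fR·V + fR·V_g = 0
With fR = 1.25×10⁻⁴ × 960×10³ m = 120 m/s:
V = [fR − √((fR)² − 4 fR V_g)]/2 = [120 − √(120² − 4×120×14)]/2 = 16.2 m/s
Supergeostrophic (V > V_g = 14 m/s), as expected around a high.
Converting: 16.2 m/s × 1.944 = 31.5 knots

31.5 knots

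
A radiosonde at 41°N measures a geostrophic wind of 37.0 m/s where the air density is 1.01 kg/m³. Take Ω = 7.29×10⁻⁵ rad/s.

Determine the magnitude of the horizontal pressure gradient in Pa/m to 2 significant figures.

3.6×10⁻³ Pa/m

Coriolis parameter at 41°N:
f = 2Ω sin φ = 2 × 7.29×10⁻⁵ × sin 41° = 9.57×10⁻⁵ s⁻¹
Geostrophic balance rearranged: |∂P/∂n| = f ρ V_g
|∂P/∂n| = 9.57×10⁻⁵ × 1.01 × 37.0 = 3.57×10⁻³ Pa/m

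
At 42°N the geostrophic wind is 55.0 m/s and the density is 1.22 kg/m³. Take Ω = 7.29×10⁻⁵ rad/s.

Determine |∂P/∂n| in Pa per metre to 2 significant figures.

Coriolis parameter at 42°N:
f = 2Ω sin φ = 2 × 7.29×10⁻⁵ × sin 42° = 9.76×10⁻⁵ s⁻¹
Geostrophic balance rearranged: |∂P/∂n| = f ρ V_g
|∂P/∂n| = 9.76×10⁻⁵ × 1.22 × 55.0 = 6.55×10⁻³ Pa/m

6.5×10⁻³ Pa/m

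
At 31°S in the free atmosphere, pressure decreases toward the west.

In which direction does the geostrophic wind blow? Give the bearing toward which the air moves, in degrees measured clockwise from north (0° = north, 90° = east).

180°

The pressure-gradient force points toward the west (bearing 270°).
Geostrophic balance: in the Southern Hemisphere the Coriolis force deflects motion to the left, so the geostrophic wind blows 90° to the left of the pressure-gradient force (low pressure on the right).
Rotating 270° by 90° counterclockwise gives 180° — the wind blows toward the south.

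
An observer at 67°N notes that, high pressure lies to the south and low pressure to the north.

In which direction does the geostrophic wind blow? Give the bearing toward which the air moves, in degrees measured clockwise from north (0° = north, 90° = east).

The pressure-gradient force points toward the north (bearing 000°).
Geostrophic balance: in the Northern Hemisphere the Coriolis force deflects motion to the right, so the geostrophic wind blows 90° to the right of the pressure-gradient force (low pressure on the left).
Rotating 000° by 90° clockwise gives 090° — the wind blows toward the east.

090°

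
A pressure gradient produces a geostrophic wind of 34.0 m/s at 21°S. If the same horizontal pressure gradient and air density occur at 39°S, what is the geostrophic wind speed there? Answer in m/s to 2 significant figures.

With the same pressure gradient and density, V_g ∝ 1/f ∝ 1/sin φ.
V₂ = V₁ · sin φ₁ / sin φ₂ = 34.0 × sin 21° / sin 39°
V₂ = 34.0 × 0.3584/0.6293 = 19 m/s

19 m/s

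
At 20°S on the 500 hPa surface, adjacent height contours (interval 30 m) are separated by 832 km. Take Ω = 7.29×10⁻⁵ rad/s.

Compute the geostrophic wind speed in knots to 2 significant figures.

14 knots

Coriolis parameter at 20°S:
f = 2Ω sin φ = 2 × 7.29×10⁻⁵ × sin 20° = 4.99×10⁻⁵ s⁻¹
Height gradient: |∂Z/∂n| = 30 m / 832000 m = 3.61×10⁻⁵
On a pressure surface, geostrophic balance gives V_g = (g/f)|∂Z/∂n|:
V_g = 9.81 × 3.61×10⁻⁵ / 4.99×10⁻⁵ = 7.09 m/s
Converting: 7.09 m/s × 1.944 = 14 knots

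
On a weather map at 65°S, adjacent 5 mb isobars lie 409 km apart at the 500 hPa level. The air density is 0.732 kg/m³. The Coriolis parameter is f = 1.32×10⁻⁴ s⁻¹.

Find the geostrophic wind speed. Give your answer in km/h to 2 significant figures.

Pressure gradient: |∂P/∂n| = 500 Pa / 409000 m = 1.22×10⁻³ Pa/m
Geostrophic balance (pressure-gradient force = Coriolis force):
V_g = (1/(fρ)) |∂P/∂n| = 1.22×10⁻³ / (1.32×10⁻⁴ × 0.732) = 12.7 m/s
Converting: 12.7 m/s × 3.6 = 46 km/h

46 km/h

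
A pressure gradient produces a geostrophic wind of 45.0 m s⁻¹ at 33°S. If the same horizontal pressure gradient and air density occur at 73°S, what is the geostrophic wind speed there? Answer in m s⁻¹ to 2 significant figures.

26 m s⁻¹

With the same pressure gradient and density, V_g ∝ 1/f ∝ 1/sin φ.
V₂ = V₁ · sin φ₁ / sin φ₂ = 45.0 × sin 33° / sin 73°
V₂ = 45.0 × 0.5446/0.9563 = 26 m s⁻¹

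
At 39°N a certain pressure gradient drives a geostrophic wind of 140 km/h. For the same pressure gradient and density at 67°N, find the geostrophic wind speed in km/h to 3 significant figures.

With the same pressure gradient and density, V_g ∝ 1/f ∝ 1/sin φ.
V₂ = V₁ · sin φ₁ / sin φ₂ = 140 × sin 39° / sin 67°
V₂ = 140 × 0.6293/0.9205 = 95.7 km/h

95.7 km/h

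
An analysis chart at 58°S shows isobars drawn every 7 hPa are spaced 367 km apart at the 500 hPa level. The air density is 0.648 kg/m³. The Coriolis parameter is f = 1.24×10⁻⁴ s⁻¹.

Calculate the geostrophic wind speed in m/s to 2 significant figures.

Pressure gradient: |∂P/∂n| = 700 Pa / 367000 m = 1.91×10⁻³ Pa/m
Geostrophic balance (pressure-gradient force = Coriolis force):
V_g = (1/(fρ)) |∂P/∂n| = 1.91×10⁻³ / (1.24×10⁻⁴ × 0.648) = 23.7 m/s

24 m/s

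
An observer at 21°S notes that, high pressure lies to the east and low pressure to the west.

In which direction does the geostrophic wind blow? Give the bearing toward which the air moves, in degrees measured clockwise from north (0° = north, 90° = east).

The pressure-gradient force points toward the west (bearing 270°).
Geostrophic balance: in the Southern Hemisphere the Coriolis force deflects motion to the left, so the geostrophic wind blows 90° to the left of the pressure-gradient force (low pressure on the right).
Rotating 270° by 90° counterclockwise gives 180° — the wind blows toward the south.

180°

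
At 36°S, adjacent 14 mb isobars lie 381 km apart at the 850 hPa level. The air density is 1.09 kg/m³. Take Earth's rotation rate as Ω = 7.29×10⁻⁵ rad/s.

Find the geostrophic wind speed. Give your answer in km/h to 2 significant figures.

Coriolis parameter at 36°S:
f = 2Ω sin φ = 2 × 7.29×10⁻⁵ × sin 36° = 8.57×10⁻⁵ s⁻¹
Pressure gradient: |∂P/∂n| = 1400 Pa / 381000 m = 3.67×10⁻³ Pa/m
Geostrophic balance (pressure-gradient force = Coriolis force):
V_g = (1/(fρ)) |∂P/∂n| = 3.67×10⁻³ / (8.57×10⁻⁵ × 1.09) = 39.3 m/s
Converting: 39.3 m/s × 3.6 = 140 km/h

140 km/h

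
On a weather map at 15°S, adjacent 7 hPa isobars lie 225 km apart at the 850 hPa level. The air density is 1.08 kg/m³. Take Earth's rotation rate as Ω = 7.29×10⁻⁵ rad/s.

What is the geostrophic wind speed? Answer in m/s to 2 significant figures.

76 m/s

Coriolis parameter at 15°S:
f = 2Ω sin φ = 2 × 7.29×10⁻⁵ × sin 15° = 3.77×10⁻⁵ s⁻¹
Pressure gradient: |∂P/∂n| = 700 Pa / 225000 m = 3.11×10⁻³ Pa/m
Geostrophic balance (pressure-gradient force = Coriolis force):
V_g = (1/(fρ)) |∂P/∂n| = 3.11×10⁻³ / (3.77×10⁻⁵ × 1.08) = 76.3 m/s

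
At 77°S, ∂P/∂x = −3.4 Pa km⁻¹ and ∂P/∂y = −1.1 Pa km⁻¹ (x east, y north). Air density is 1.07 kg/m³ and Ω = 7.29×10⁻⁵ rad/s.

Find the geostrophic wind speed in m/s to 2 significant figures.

24 m/s

Coriolis parameter at 77°S:
f = 2Ω sin φ = 2 × 7.29×10⁻⁵ × sin 77° = 1.42×10⁻⁴ s⁻¹
In the Southern Hemisphere f is negative: f = −1.42×10⁻⁴ s⁻¹.
Component geostrophic relations (x east, y north):
u_g = −(1/(fρ)) ∂P/∂y,  v_g = (1/(fρ)) ∂P/∂x
u_g = −(−1.1×10⁻³)/(−1.42×10⁻⁴ × 1.07) = −7.24 m/s;  v_g = (−3.4×10⁻³)/(−1.42×10⁻⁴ × 1.07) = 22.4 m/s
|V_g| = √(u_g² + v_g²) = 23.5 m/s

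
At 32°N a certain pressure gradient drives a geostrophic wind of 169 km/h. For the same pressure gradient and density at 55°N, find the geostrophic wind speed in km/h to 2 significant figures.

110 km/h

With the same pressure gradient and density, V_g ∝ 1/f ∝ 1/sin φ.
V₂ = V₁ · sin φ₁ / sin φ₂ = 169 × sin 32° / sin 55°
V₂ = 169 × 0.5299/0.8192 = 110 km/h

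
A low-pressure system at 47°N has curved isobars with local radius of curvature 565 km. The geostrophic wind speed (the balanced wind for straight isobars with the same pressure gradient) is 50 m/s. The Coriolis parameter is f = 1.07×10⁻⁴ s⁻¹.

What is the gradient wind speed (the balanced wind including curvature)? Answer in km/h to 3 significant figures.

Around a low, centrifugal force acts outward with Coriolis, so pressure-gradient force balances both:
(1/ρ)|∂P/∂n| = fV + V²/R  →  V² + fR·V − fR·V_g = 0
With fR = 1.07×10⁻⁴ × 565×10³ m = 60.5 m/s:
V = [−fR + √((fR)² + 4 fR V_g)]/2 = [−60.5 + √(60.5² + 4×60.5×50)]/2 = 32.5 m/s
Subgeostrophic (V < V_g = 50 m/s), as expected around a low.
Converting: 32.5 m/s × 3.6 = 117 km/h

117 km/h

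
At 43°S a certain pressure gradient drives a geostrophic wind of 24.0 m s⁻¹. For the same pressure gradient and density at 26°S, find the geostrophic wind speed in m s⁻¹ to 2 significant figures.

37 m s⁻¹

With the same pressure gradient and density, V_g ∝ 1/f ∝ 1/sin φ.
V₂ = V₁ · sin φ₁ / sin φ₂ = 24.0 × sin 43° / sin 26°
V₂ = 24.0 × 0.6820/0.4384 = 37 m s⁻¹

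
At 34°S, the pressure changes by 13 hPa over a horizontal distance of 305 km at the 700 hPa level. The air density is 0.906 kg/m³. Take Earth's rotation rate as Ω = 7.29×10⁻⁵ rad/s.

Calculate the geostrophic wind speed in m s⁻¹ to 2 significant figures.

Coriolis parameter at 34°S:
f = 2Ω sin φ = 2 × 7.29×10⁻⁵ × sin 34° = 8.15×10⁻⁵ s⁻¹
Pressure gradient: |∂P/∂n| = 1300 Pa / 305000 m = 4.26×10⁻³ Pa/m
Geostrophic balance (pressure-gradient force = Coriolis force):
V_g = (1/(fρ)) |∂P/∂n| = 4.26×10⁻³ / (8.15×10⁻⁵ × 0.906) = 57.7 m/s

58 m s⁻¹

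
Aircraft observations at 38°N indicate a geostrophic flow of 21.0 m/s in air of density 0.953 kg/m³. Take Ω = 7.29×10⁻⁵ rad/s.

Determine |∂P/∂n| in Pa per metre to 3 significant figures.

1.80×10⁻³ Pa/m

Coriolis parameter at 38°N:
f = 2Ω sin φ = 2 × 7.29×10⁻⁵ × sin 38° = 8.98×10⁻⁵ s⁻¹
Geostrophic balance rearranged: |∂P/∂n| = f ρ V_g
|∂P/∂n| = 8.98×10⁻⁵ × 0.953 × 21.0 = 1.80×10⁻³ Pa/m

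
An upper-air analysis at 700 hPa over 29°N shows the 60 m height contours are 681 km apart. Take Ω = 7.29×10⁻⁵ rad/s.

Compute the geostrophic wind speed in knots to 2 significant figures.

Coriolis parameter at 29°N:
f = 2Ω sin φ = 2 × 7.29×10⁻⁵ × sin 29° = 7.07×10⁻⁵ s⁻¹
Height gradient: |∂Z/∂n| = 60 m / 681000 m = 8.81×10⁻⁵
On a pressure surface, geostrophic balance gives V_g = (g/f)|∂Z/∂n|:
V_g = 9.81 × 8.81×10⁻⁵ / 7.07×10⁻⁵ = 12.2 m/s
Converting: 12.2 m/s × 1.944 = 24 knots

24 knots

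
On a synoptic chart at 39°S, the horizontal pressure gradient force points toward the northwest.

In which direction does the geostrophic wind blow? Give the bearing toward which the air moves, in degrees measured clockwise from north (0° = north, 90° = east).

225°

The pressure-gradient force points toward the northwest (bearing 315°).
Geostrophic balance: in the Southern Hemisphere the Coriolis force deflects motion to the left, so the geostrophic wind blows 90° to the left of the pressure-gradient force (low pressure on the right).
Rotating 315° by 90° counterclockwise gives 225° — the wind blows toward the southwest.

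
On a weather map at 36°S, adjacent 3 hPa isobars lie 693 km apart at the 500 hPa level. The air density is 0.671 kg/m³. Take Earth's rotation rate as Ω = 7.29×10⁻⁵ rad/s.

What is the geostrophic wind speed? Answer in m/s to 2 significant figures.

Coriolis parameter at 36°S:
f = 2Ω sin φ = 2 × 7.29×10⁻⁵ × sin 36° = 8.57×10⁻⁵ s⁻¹
Pressure gradient: |∂P/∂n| = 300 Pa / 693000 m = 4.33×10⁻⁴ Pa/m
Geostrophic balance (pressure-gradient force = Coriolis force):
V_g = (1/(fρ)) |∂P/∂n| = 4.33×10⁻⁴ / (8.57×10⁻⁵ × 0.671) = 7.53 m/s

7.5 m/s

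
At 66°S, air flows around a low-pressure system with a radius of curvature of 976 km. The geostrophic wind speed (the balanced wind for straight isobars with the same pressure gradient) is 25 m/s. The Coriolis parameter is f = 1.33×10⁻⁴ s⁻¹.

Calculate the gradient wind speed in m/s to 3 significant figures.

Around a low, centrifugal force acts outward with Coriolis, so pressure-gradient force balances both:
(1/ρ)|∂P/∂n| = fV + V²/R  →  V² + fR·V − fR·V_g = 0
With fR = 1.33×10⁻⁴ × 976×10³ m = 130 m/s:
V = [−fR + √((fR)² + 4 fR V_g)]/2 = [−130 + √(130² + 4×130×25)]/2 = 21.5 m/s
Subgeostrophic (V < V_g = 25 m/s), as expected around a low.

21.5 m/s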